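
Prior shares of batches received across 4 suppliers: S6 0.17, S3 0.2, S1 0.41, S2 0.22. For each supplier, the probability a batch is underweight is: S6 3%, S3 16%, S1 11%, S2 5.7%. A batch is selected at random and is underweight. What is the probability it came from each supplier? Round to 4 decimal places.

Unnormalized posteriors (prior × likelihood):
  S6: 0.17 × 0.03 = 0.0051
  S3: 0.2 × 0.16 = 0.032
  S1: 0.41 × 0.11 = 0.0451
  S2: 0.22 × 0.057 = 0.01254
Total = 0.09474.
P(S6 | underweight) = 0.0051/0.09474 ≈ 0.0538
P(S3 | underweight) = 0.032/0.09474 ≈ 0.3378
P(S1 | underweight) = 0.0451/0.09474 ≈ 0.4760
P(S2 | underweight) = 0.01254/0.09474 ≈ 0.1324

S6 0.0538, S3 0.3378, S1 0.4760, S2 0.1324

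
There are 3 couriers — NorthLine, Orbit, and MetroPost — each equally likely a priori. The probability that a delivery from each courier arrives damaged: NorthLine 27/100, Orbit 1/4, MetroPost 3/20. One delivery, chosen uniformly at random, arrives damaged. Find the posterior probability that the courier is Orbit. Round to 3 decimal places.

0.373

With a uniform prior (1/3 each), posterior ∝ likelihood:
  NorthLine: 0.27
  Orbit: 0.25
  MetroPost: 0.15
Sum = 0.67.
P(Orbit | evidence) = 0.25 / 0.67 ≈ 0.373.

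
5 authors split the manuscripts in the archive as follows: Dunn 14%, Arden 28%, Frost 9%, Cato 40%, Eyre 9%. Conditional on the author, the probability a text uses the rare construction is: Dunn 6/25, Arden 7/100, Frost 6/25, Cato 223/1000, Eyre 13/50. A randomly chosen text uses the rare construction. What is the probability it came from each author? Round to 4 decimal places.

Dunn 0.1793, Arden 0.1046, Frost 0.1153, Cato 0.4760, Eyre 0.1249

Compute prior × likelihood for every hypothesis:
  Dunn: 0.14 × 0.24 = 0.0336
  Arden: 0.28 × 0.07 = 0.0196
  Frost: 0.09 × 0.24 = 0.0216
  Cato: 0.4 × 0.223 = 0.0892
  Eyre: 0.09 × 0.26 = 0.0234
Sum = 0.1874.
P(Dunn | rare-form) = 0.0336/0.1874 ≈ 0.1793
P(Arden | rare-form) = 0.0196/0.1874 ≈ 0.1046
P(Frost | rare-form) = 0.0216/0.1874 ≈ 0.1153
P(Cato | rare-form) = 0.0892/0.1874 ≈ 0.4760
P(Eyre | rare-form) = 0.0234/0.1874 ≈ 0.1249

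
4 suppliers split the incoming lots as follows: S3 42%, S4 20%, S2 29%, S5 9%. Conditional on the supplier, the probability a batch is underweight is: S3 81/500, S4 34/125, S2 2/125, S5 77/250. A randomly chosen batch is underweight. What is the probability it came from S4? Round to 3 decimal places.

0.351

Unnormalized posteriors (prior × likelihood):
  S3: 0.42 × 0.162 = 0.06804
  S4: 0.2 × 0.272 = 0.0544
  S2: 0.29 × 0.016 = 0.00464
  S5: 0.09 × 0.308 = 0.02772
Total = 0.1548.
P(S4 | evidence) = 0.0544 / 0.1548 ≈ 0.351.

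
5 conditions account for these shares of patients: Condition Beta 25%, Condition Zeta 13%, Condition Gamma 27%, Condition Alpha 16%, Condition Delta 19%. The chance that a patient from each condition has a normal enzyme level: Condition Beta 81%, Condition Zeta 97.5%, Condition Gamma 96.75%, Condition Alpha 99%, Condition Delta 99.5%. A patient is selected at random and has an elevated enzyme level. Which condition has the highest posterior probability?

Condition Beta

Taking complements, P(elevated | each) = Condition Beta 0.19, Condition Zeta 0.025, Condition Gamma 0.0325, Condition Alpha 0.01, Condition Delta 0.005.
Compute prior × likelihood for every hypothesis:
  Condition Beta: 0.25 × 0.19 = 0.0475
  Condition Zeta: 0.13 × 0.025 = 0.00325
  Condition Gamma: 0.27 × 0.0325 = 0.008775
  Condition Alpha: 0.16 × 0.01 = 0.0016
  Condition Delta: 0.19 × 0.005 = 0.00095
Normalizing constant = 0.062075.
Largest term belongs to Condition Beta, so Condition Beta is most probable.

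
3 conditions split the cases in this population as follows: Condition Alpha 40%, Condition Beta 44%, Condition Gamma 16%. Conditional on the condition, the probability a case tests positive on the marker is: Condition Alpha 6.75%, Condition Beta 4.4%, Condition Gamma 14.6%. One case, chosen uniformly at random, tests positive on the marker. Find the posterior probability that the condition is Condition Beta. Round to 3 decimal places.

Unnormalized posteriors (prior × likelihood):
  Condition Alpha: 0.4 × 0.0675 = 0.027
  Condition Beta: 0.44 × 0.044 = 0.01936
  Condition Gamma: 0.16 × 0.146 = 0.02336
Sum = 0.06972.
P(Condition Beta | evidence) = 0.01936 / 0.06972 ≈ 0.278.

0.278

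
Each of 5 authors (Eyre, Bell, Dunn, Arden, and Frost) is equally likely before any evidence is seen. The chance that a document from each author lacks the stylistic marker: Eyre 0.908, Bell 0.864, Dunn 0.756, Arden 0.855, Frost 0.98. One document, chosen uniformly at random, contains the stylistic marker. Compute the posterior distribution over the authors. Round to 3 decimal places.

Eyre 0.144, Bell 0.214, Dunn 0.383, Arden 0.228, Frost 0.031

Taking complements, P(marker | each) = Eyre 0.092, Bell 0.136, Dunn 0.244, Arden 0.145, Frost 0.02.
Since the prior is uniform, the posterior is proportional to the likelihood:
  Eyre: 0.092
  Bell: 0.136
  Dunn: 0.244
  Arden: 0.145
  Frost: 0.02
Normalizing constant = 0.637.
P(Eyre | marker) = 0.092/0.637 ≈ 0.144
P(Bell | marker) = 0.136/0.637 ≈ 0.214
P(Dunn | marker) = 0.244/0.637 ≈ 0.383
P(Arden | marker) = 0.145/0.637 ≈ 0.228
P(Frost | marker) = 0.02/0.637 ≈ 0.031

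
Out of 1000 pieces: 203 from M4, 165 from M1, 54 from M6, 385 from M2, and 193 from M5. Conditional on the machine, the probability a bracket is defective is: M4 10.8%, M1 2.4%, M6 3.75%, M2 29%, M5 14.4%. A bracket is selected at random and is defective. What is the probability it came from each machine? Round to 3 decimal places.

Unnormalized posteriors (prior × likelihood):
  M4: 0.203 × 0.108 = 0.021924
  M1: 0.165 × 0.024 = 0.00396
  M6: 0.054 × 0.0375 = 0.002025
  M2: 0.385 × 0.29 = 0.11165
  M5: 0.193 × 0.144 = 0.027792
Total = 0.167351.
P(M4 | defective) = 0.021924/0.167351 ≈ 0.131
P(M1 | defective) = 0.00396/0.167351 ≈ 0.024
P(M6 | defective) = 0.002025/0.167351 ≈ 0.012
P(M2 | defective) = 0.11165/0.167351 ≈ 0.667
P(M5 | defective) = 0.027792/0.167351 ≈ 0.166

M4 0.131, M1 0.024, M6 0.012, M2 0.667, M5 0.166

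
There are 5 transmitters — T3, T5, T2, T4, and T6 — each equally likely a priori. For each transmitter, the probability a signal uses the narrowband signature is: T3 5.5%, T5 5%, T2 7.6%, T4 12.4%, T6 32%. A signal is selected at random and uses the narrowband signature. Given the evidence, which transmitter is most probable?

With a uniform prior (1/5 each), posterior ∝ likelihood:
  T3: 0.055
  T5: 0.05
  T2: 0.076
  T4: 0.124
  T6: 0.32
Total = 0.625.
Largest term belongs to T6, so T6 is most probable.

T6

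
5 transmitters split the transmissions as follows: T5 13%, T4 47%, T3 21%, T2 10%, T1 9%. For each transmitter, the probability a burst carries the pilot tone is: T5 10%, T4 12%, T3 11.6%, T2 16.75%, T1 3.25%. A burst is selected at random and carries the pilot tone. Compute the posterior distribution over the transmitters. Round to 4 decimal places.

Unnormalized posteriors (prior × likelihood):
  T5: 0.13 × 0.1 = 0.013
  T4: 0.47 × 0.12 = 0.0564
  T3: 0.21 × 0.116 = 0.02436
  T2: 0.1 × 0.1675 = 0.01675
  T1: 0.09 × 0.0325 = 0.002925
Sum = 0.113435.
P(T5 | pilot) = 0.013/0.113435 ≈ 0.1146
P(T4 | pilot) = 0.0564/0.113435 ≈ 0.4972
P(T3 | pilot) = 0.02436/0.113435 ≈ 0.2147
P(T2 | pilot) = 0.01675/0.113435 ≈ 0.1477
P(T1 | pilot) = 0.002925/0.113435 ≈ 0.0258

T5 0.1146, T4 0.4972, T3 0.2147, T2 0.1477, T1 0.0258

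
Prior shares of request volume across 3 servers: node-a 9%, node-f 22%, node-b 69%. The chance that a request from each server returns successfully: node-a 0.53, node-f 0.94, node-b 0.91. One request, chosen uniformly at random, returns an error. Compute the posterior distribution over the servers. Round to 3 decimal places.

node-a 0.360, node-f 0.112, node-b 0.528

Taking complements, P(error | each) = node-a 0.47, node-f 0.06, node-b 0.09.
By Bayes' rule, posterior ∝ prior × likelihood:
  node-a: 0.09 × 0.47 = 0.0423
  node-f: 0.22 × 0.06 = 0.0132
  node-b: 0.69 × 0.09 = 0.0621
Normalizing constant = 0.1176.
P(node-a | error) = 0.0423/0.1176 ≈ 0.360
P(node-f | error) = 0.0132/0.1176 ≈ 0.112
P(node-b | error) = 0.0621/0.1176 ≈ 0.528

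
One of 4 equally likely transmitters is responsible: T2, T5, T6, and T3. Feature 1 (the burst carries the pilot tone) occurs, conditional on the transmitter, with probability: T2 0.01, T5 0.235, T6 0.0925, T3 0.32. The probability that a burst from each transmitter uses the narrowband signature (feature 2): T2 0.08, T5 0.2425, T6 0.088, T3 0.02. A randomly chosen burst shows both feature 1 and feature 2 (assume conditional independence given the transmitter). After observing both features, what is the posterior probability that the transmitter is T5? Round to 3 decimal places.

0.788

Since the prior is uniform, the posterior is proportional to the likelihood:
  T2: 0.01 × 0.08 = 0.0008
  T5: 0.235 × 0.2425 = 0.0569875
  T6: 0.0925 × 0.088 = 0.00814
  T3: 0.32 × 0.02 = 0.0064
Total = 0.0723275.
P(T5 | evidence) = 0.0569875 / 0.0723275 ≈ 0.788.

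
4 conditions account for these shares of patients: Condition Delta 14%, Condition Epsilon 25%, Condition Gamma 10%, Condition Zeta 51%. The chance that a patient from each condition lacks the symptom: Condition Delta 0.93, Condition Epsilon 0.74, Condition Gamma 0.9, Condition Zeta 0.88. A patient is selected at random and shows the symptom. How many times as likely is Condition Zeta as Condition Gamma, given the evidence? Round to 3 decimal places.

6.120

Taking complements, P(symptomatic | each) = Condition Delta 0.07, Condition Epsilon 0.26, Condition Gamma 0.1, Condition Zeta 0.12.
Prior × likelihood for each hypothesis:
  Condition Delta: 0.14 × 0.07 = 0.0098
  Condition Epsilon: 0.25 × 0.26 = 0.065
  Condition Gamma: 0.1 × 0.1 = 0.01
  Condition Zeta: 0.51 × 0.12 = 0.0612
Normalizing constant = 0.146.
The ratio is 0.0612 / 0.01 (the normalizer cancels) = 6.120.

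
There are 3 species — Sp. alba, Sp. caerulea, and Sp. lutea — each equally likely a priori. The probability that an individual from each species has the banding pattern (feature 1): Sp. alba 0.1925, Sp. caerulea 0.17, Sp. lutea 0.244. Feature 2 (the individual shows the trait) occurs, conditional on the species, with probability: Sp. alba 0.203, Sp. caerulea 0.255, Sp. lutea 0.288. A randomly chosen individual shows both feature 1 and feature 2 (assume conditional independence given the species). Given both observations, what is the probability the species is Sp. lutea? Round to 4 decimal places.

With a uniform prior (1/3 each), posterior ∝ likelihood:
  Sp. alba: 0.1925 × 0.203 = 0.0390775
  Sp. caerulea: 0.17 × 0.255 = 0.04335
  Sp. lutea: 0.244 × 0.288 = 0.070272
Total = 0.1526995.
P(Sp. lutea | evidence) = 0.070272 / 0.1526995 ≈ 0.4602.

0.4602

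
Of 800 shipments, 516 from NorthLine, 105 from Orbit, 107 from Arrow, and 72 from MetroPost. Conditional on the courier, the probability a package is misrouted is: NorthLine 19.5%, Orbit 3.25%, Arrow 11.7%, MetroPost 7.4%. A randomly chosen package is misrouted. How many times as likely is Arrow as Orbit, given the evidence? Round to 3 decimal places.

Compute prior × likelihood for every hypothesis:
  NorthLine: 0.645 × 0.195 = 0.125775
  Orbit: 0.13125 × 0.0325 = 0.004265625
  Arrow: 0.13375 × 0.117 = 0.01564875
  MetroPost: 0.09 × 0.074 = 0.00666
Total = 0.152349375.
The ratio is 0.01564875 / 0.004265625 (the normalizer cancels) = 3.669.

3.669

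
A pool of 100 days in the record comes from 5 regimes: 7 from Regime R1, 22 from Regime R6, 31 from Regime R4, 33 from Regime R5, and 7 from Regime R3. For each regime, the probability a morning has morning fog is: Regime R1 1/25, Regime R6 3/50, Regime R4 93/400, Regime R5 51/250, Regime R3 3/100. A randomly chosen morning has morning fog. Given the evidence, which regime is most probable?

Compute prior × likelihood for every hypothesis:
  Regime R1: 0.07 × 0.04 = 0.0028
  Regime R6: 0.22 × 0.06 = 0.0132
  Regime R4: 0.31 × 0.2325 = 0.072075
  Regime R5: 0.33 × 0.204 = 0.06732
  Regime R3: 0.07 × 0.03 = 0.0021
Sum = 0.157495.
Largest term belongs to Regime R4, so Regime R4 is most probable.

Regime R4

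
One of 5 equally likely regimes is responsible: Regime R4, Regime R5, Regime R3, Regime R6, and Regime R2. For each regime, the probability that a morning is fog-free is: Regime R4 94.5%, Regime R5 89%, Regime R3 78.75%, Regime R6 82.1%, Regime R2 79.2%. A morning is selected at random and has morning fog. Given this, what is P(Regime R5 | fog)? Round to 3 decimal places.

Taking complements, P(fog | each) = Regime R4 0.055, Regime R5 0.11, Regime R3 0.2125, Regime R6 0.179, Regime R2 0.208.
With a uniform prior (1/5 each), posterior ∝ likelihood:
  Regime R4: 0.055
  Regime R5: 0.11
  Regime R3: 0.2125
  Regime R6: 0.179
  Regime R2: 0.208
Total = 0.7645.
P(Regime R5 | evidence) = 0.11 / 0.7645 ≈ 0.144.

0.144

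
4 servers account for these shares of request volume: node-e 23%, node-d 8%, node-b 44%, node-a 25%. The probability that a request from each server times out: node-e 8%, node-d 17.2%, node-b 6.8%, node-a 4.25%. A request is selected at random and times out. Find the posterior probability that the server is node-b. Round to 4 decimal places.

0.4115

Compute prior × likelihood for every hypothesis:
  node-e: 0.23 × 0.08 = 0.0184
  node-d: 0.08 × 0.172 = 0.01376
  node-b: 0.44 × 0.068 = 0.02992
  node-a: 0.25 × 0.0425 = 0.010625
Normalizing constant = 0.072705.
P(node-b | evidence) = 0.02992 / 0.072705 ≈ 0.4115.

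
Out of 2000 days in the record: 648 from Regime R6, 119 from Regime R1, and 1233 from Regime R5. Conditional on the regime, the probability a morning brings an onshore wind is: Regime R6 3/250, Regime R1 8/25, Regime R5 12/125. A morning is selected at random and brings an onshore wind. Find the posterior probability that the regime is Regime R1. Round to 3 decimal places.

0.232

Unnormalized posteriors (prior × likelihood):
  Regime R6: 0.324 × 0.012 = 0.003888
  Regime R1: 0.0595 × 0.32 = 0.01904
  Regime R5: 0.6165 × 0.096 = 0.059184
Normalizing constant = 0.082112.
P(Regime R1 | evidence) = 0.01904 / 0.082112 ≈ 0.232.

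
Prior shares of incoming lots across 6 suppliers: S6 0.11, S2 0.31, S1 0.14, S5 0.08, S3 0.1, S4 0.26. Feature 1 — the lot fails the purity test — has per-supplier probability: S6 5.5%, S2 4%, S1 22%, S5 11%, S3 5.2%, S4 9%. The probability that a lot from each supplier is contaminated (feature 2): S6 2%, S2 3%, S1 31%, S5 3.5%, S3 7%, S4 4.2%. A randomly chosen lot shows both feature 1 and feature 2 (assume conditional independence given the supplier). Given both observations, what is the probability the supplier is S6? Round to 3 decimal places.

0.010

Unnormalized posteriors (prior × likelihood):
  S6: 0.11 × 0.055 × 0.02 = 0.000121
  S2: 0.31 × 0.04 × 0.03 = 0.000372
  S1: 0.14 × 0.22 × 0.31 = 0.009548
  S5: 0.08 × 0.11 × 0.035 = 0.000308
  S3: 0.1 × 0.052 × 0.07 = 0.000364
  S4: 0.26 × 0.09 × 0.042 = 0.0009828
Sum = 0.0116958.
P(S6 | evidence) = 0.000121 / 0.0116958 ≈ 0.010.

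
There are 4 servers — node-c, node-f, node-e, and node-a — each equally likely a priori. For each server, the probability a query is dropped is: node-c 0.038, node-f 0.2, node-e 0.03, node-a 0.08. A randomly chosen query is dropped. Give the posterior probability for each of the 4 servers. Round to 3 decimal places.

node-c 0.109, node-f 0.575, node-e 0.086, node-a 0.230

Since the prior is uniform, the posterior is proportional to the likelihood:
  node-c: 0.038
  node-f: 0.2
  node-e: 0.03
  node-a: 0.08
Total = 0.348.
P(node-c | dropped) = 0.038/0.348 ≈ 0.109
P(node-f | dropped) = 0.2/0.348 ≈ 0.575
P(node-e | dropped) = 0.03/0.348 ≈ 0.086
P(node-a | dropped) = 0.08/0.348 ≈ 0.230
(Check: 0.109+0.575+0.086+0.230 = 1.000.)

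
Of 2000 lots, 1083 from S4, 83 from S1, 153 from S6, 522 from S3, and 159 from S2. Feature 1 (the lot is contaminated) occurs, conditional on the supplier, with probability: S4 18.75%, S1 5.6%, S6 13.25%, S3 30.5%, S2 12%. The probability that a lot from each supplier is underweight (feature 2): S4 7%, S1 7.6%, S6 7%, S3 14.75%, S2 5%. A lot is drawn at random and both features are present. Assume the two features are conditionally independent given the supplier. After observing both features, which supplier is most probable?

S3

By Bayes' rule, posterior ∝ prior × likelihood:
  S4: 0.5415 × 0.1875 × 0.07 = 0.0071071875
  S1: 0.0415 × 0.056 × 0.076 = 0.000176624
  S6: 0.0765 × 0.1325 × 0.07 = 0.0007095375
  S3: 0.261 × 0.305 × 0.1475 = 0.0117417375
  S2: 0.0795 × 0.12 × 0.05 = 0.000477
Total = 0.0202120865.
Largest term belongs to S3, so S3 is most probable.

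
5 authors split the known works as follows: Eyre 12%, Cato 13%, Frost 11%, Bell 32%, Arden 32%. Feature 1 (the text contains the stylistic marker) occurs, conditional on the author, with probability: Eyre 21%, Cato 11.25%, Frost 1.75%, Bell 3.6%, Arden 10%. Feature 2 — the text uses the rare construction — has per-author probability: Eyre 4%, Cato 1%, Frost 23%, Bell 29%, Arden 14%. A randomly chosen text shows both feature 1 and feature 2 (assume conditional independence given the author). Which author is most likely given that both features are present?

Arden

By Bayes' rule, posterior ∝ prior × likelihood:
  Eyre: 0.12 × 0.21 × 0.04 = 0.001008
  Cato: 0.13 × 0.1125 × 0.01 = 0.00014625
  Frost: 0.11 × 0.0175 × 0.23 = 0.00044275
  Bell: 0.32 × 0.036 × 0.29 = 0.0033408
  Arden: 0.32 × 0.1 × 0.14 = 0.00448
Total = 0.0094178.
Largest term belongs to Arden, so Arden is most probable.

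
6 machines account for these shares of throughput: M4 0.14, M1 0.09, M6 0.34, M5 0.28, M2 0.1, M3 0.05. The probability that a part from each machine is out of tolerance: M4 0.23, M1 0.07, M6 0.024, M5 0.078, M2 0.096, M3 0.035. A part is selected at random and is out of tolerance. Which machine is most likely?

M4

Unnormalized posteriors (prior × likelihood):
  M4: 0.14 × 0.23 = 0.0322
  M1: 0.09 × 0.07 = 0.0063
  M6: 0.34 × 0.024 = 0.00816
  M5: 0.28 × 0.078 = 0.02184
  M2: 0.1 × 0.096 = 0.0096
  M3: 0.05 × 0.035 = 0.00175
Normalizing constant = 0.07985.
Largest term belongs to M4, so M4 is most probable.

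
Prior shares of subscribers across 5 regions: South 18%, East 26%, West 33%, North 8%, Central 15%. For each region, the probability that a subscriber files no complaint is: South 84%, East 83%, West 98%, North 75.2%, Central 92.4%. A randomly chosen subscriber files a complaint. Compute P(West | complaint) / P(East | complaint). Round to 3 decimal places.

Taking complements, P(complaint | each) = South 0.16, East 0.17, West 0.02, North 0.248, Central 0.076.
By Bayes' rule, posterior ∝ prior × likelihood:
  South: 0.18 × 0.16 = 0.0288
  East: 0.26 × 0.17 = 0.0442
  West: 0.33 × 0.02 = 0.0066
  North: 0.08 × 0.248 = 0.01984
  Central: 0.15 × 0.076 = 0.0114
Sum = 0.11084.
The ratio is 0.0066 / 0.0442 (the normalizer cancels) = 0.149.

0.149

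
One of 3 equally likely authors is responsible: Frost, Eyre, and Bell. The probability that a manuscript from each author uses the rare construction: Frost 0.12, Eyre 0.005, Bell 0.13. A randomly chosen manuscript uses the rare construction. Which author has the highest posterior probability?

Bell

With a uniform prior (1/3 each), posterior ∝ likelihood:
  Frost: 0.12
  Eyre: 0.005
  Bell: 0.13
Total = 0.255.
Largest term belongs to Bell, so Bell is most probable.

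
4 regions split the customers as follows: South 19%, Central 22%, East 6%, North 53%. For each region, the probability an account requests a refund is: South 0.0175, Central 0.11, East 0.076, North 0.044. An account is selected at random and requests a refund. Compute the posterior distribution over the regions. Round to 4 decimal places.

South 0.0600, Central 0.4368, East 0.0823, North 0.4209

Unnormalized posteriors (prior × likelihood):
  South: 0.19 × 0.0175 = 0.003325
  Central: 0.22 × 0.11 = 0.0242
  East: 0.06 × 0.076 = 0.00456
  North: 0.53 × 0.044 = 0.02332
Normalizing constant = 0.055405.
P(South | refund) = 0.003325/0.055405 ≈ 0.0600
P(Central | refund) = 0.0242/0.055405 ≈ 0.4368
P(East | refund) = 0.00456/0.055405 ≈ 0.0823
P(North | refund) = 0.02332/0.055405 ≈ 0.4209
(Check: 0.0600+0.4368+0.0823+0.4209 = 1.0000.)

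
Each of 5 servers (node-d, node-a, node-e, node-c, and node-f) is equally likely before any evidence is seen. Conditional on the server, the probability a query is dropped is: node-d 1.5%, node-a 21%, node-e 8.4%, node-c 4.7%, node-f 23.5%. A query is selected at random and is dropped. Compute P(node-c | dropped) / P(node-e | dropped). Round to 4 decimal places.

0.5595

Since the prior is uniform, the posterior is proportional to the likelihood:
  node-d: 0.015
  node-a: 0.21
  node-e: 0.084
  node-c: 0.047
  node-f: 0.235
Sum = 0.591.
The ratio is 0.047 / 0.084 (the normalizer cancels) = 0.5595.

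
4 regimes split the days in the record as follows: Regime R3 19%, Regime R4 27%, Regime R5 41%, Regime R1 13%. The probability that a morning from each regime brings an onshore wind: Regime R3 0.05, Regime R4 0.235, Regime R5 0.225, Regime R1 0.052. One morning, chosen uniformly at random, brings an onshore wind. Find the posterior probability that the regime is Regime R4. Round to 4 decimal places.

0.3690

Prior × likelihood for each hypothesis:
  Regime R3: 0.19 × 0.05 = 0.0095
  Regime R4: 0.27 × 0.235 = 0.06345
  Regime R5: 0.41 × 0.225 = 0.09225
  Regime R1: 0.13 × 0.052 = 0.00676
Sum = 0.17196.
P(Regime R4 | evidence) = 0.06345 / 0.17196 ≈ 0.3690.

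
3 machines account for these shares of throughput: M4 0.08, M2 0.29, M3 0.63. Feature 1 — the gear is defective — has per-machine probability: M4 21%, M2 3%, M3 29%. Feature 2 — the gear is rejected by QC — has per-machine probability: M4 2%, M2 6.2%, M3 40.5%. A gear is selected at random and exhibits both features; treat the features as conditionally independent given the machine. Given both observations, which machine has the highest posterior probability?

By Bayes' rule, posterior ∝ prior × likelihood:
  M4: 0.08 × 0.21 × 0.02 = 0.000336
  M2: 0.29 × 0.03 × 0.062 = 0.0005394
  M3: 0.63 × 0.29 × 0.405 = 0.0739935
Total = 0.0748689.
Largest term belongs to M3, so M3 is most probable.

M3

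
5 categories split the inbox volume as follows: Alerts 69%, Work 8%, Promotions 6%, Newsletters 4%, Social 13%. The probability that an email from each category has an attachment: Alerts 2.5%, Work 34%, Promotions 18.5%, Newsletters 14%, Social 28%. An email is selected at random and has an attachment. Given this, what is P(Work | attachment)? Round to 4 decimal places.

Compute prior × likelihood for every hypothesis:
  Alerts: 0.69 × 0.025 = 0.01725
  Work: 0.08 × 0.34 = 0.0272
  Promotions: 0.06 × 0.185 = 0.0111
  Newsletters: 0.04 × 0.14 = 0.0056
  Social: 0.13 × 0.28 = 0.0364
Total = 0.09755.
P(Work | evidence) = 0.0272 / 0.09755 ≈ 0.2788.

0.2788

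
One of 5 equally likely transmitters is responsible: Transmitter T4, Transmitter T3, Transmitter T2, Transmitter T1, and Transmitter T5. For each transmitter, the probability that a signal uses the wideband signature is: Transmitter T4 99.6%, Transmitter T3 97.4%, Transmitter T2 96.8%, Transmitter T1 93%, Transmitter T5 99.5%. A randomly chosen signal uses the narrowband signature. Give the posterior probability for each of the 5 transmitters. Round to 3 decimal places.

Taking complements, P(narrowband | each) = Transmitter T4 0.004, Transmitter T3 0.026, Transmitter T2 0.032, Transmitter T1 0.07, Transmitter T5 0.005.
Since the prior is uniform, the posterior is proportional to the likelihood:
  Transmitter T4: 0.004
  Transmitter T3: 0.026
  Transmitter T2: 0.032
  Transmitter T1: 0.07
  Transmitter T5: 0.005
Total = 0.137.
P(Transmitter T4 | narrowband) = 0.004/0.137 ≈ 0.029
P(Transmitter T3 | narrowband) = 0.026/0.137 ≈ 0.190
P(Transmitter T2 | narrowband) = 0.032/0.137 ≈ 0.234
P(Transmitter T1 | narrowband) = 0.07/0.137 ≈ 0.511
P(Transmitter T5 | narrowband) = 0.005/0.137 ≈ 0.036
(Check: 0.029+0.190+0.234+0.511+0.036 = 1.000.)

Transmitter T4 0.029, Transmitter T3 0.190, Transmitter T2 0.234, Transmitter T1 0.511, Transmitter T5 0.036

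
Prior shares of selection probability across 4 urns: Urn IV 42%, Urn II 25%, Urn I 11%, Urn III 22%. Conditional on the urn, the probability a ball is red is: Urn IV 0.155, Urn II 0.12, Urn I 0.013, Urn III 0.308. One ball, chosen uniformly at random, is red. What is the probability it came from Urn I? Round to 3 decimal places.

By Bayes' rule, posterior ∝ prior × likelihood:
  Urn IV: 0.42 × 0.155 = 0.0651
  Urn II: 0.25 × 0.12 = 0.03
  Urn I: 0.11 × 0.013 = 0.00143
  Urn III: 0.22 × 0.308 = 0.06776
Sum = 0.16429.
P(Urn I | evidence) = 0.00143 / 0.16429 ≈ 0.009.

0.009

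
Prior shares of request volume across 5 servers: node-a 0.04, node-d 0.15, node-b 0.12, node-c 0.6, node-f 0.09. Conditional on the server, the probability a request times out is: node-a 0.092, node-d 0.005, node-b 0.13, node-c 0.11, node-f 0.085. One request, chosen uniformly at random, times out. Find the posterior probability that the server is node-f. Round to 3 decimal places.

Unnormalized posteriors (prior × likelihood):
  node-a: 0.04 × 0.092 = 0.00368
  node-d: 0.15 × 0.005 = 0.00075
  node-b: 0.12 × 0.13 = 0.0156
  node-c: 0.6 × 0.11 = 0.066
  node-f: 0.09 × 0.085 = 0.00765
Sum = 0.09368.
P(node-f | evidence) = 0.00765 / 0.09368 ≈ 0.082.

0.082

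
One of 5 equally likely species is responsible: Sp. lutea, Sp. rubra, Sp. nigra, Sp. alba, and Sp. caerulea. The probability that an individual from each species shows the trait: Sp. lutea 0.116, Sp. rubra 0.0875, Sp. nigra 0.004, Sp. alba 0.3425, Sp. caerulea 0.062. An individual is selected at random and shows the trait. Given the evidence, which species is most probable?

Sp. alba

With a uniform prior (1/5 each), posterior ∝ likelihood:
  Sp. lutea: 0.116
  Sp. rubra: 0.0875
  Sp. nigra: 0.004
  Sp. alba: 0.3425
  Sp. caerulea: 0.062
Normalizing constant = 0.612.
Largest term belongs to Sp. alba, so Sp. alba is most probable.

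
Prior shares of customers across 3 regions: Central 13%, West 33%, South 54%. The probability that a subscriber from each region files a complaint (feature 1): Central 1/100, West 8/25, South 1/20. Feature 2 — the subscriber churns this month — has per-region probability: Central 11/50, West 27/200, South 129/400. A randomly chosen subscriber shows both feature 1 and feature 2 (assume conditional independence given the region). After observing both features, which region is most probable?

West

By Bayes' rule, posterior ∝ prior × likelihood:
  Central: 0.13 × 0.01 × 0.22 = 0.000286
  West: 0.33 × 0.32 × 0.135 = 0.014256
  South: 0.54 × 0.05 × 0.3225 = 0.0087075
Sum = 0.0232495.
Largest term belongs to West, so West is most probable.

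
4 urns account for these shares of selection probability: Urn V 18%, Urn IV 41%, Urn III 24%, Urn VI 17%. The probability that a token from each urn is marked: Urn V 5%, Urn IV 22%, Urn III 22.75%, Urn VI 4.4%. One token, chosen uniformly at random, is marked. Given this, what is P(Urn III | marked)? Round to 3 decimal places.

Prior × likelihood for each hypothesis:
  Urn V: 0.18 × 0.05 = 0.009
  Urn IV: 0.41 × 0.22 = 0.0902
  Urn III: 0.24 × 0.2275 = 0.0546
  Urn VI: 0.17 × 0.044 = 0.00748
Sum = 0.16128.
P(Urn III | evidence) = 0.0546 / 0.16128 ≈ 0.339.

0.339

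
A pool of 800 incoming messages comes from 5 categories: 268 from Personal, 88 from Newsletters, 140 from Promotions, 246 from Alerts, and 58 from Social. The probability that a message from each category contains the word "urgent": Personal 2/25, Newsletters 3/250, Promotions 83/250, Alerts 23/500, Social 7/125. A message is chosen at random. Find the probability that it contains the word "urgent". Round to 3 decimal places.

0.104

Compute prior × likelihood for every hypothesis:
  Personal: 0.335 × 0.08 = 0.0268
  Newsletters: 0.11 × 0.012 = 0.00132
  Promotions: 0.175 × 0.332 = 0.0581
  Alerts: 0.3075 × 0.046 = 0.014145
  Social: 0.0725 × 0.056 = 0.00406
P(urgent-flag) = 0.0268 + 0.00132 + 0.0581 + 0.014145 + 0.00406 = 0.104425 → 0.104.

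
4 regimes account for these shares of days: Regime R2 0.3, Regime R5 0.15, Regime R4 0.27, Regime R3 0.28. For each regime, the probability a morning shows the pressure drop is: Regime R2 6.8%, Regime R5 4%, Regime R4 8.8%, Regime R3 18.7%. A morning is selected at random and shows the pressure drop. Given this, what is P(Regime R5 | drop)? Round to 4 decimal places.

Unnormalized posteriors (prior × likelihood):
  Regime R2: 0.3 × 0.068 = 0.0204
  Regime R5: 0.15 × 0.04 = 0.006
  Regime R4: 0.27 × 0.088 = 0.02376
  Regime R3: 0.28 × 0.187 = 0.05236
Sum = 0.10252.
P(Regime R5 | evidence) = 0.006 / 0.10252 ≈ 0.0585.

0.0585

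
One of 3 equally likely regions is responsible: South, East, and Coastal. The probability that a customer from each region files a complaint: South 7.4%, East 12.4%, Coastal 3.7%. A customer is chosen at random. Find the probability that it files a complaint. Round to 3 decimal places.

0.078

Since the prior is uniform, the posterior is proportional to the likelihood:
  South: 0.074
  East: 0.124
  Coastal: 0.037
P(complaint) = (1/3) × (0.074 + 0.124 + 0.037) = 0.235/3 ≈ 0.078.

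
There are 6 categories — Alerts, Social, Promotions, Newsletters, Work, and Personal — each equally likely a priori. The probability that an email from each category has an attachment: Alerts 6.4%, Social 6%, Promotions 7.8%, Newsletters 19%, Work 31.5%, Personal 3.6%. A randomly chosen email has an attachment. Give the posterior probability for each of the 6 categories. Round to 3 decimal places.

With a uniform prior (1/6 each), posterior ∝ likelihood:
  Alerts: 0.064
  Social: 0.06
  Promotions: 0.078
  Newsletters: 0.19
  Work: 0.315
  Personal: 0.036
Sum = 0.743.
P(Alerts | attachment) = 0.064/0.743 ≈ 0.086
P(Social | attachment) = 0.06/0.743 ≈ 0.081
P(Promotions | attachment) = 0.078/0.743 ≈ 0.105
P(Newsletters | attachment) = 0.19/0.743 ≈ 0.256
P(Work | attachment) = 0.315/0.743 ≈ 0.424
P(Personal | attachment) = 0.036/0.743 ≈ 0.048

Alerts 0.086, Social 0.081, Promotions 0.105, Newsletters 0.256, Work 0.424, Personal 0.048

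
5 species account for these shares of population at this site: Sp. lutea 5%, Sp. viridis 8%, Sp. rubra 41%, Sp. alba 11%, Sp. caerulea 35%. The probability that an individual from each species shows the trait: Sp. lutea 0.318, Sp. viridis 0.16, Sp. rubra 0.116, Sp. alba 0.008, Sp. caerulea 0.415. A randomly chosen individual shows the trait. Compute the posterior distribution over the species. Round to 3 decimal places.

Compute prior × likelihood for every hypothesis:
  Sp. lutea: 0.05 × 0.318 = 0.0159
  Sp. viridis: 0.08 × 0.16 = 0.0128
  Sp. rubra: 0.41 × 0.116 = 0.04756
  Sp. alba: 0.11 × 0.008 = 0.00088
  Sp. caerulea: 0.35 × 0.415 = 0.14525
Total = 0.22239.
P(Sp. lutea | trait) = 0.0159/0.22239 ≈ 0.071
P(Sp. viridis | trait) = 0.0128/0.22239 ≈ 0.058
P(Sp. rubra | trait) = 0.04756/0.22239 ≈ 0.214
P(Sp. alba | trait) = 0.00088/0.22239 ≈ 0.004
P(Sp. caerulea | trait) = 0.14525/0.22239 ≈ 0.653

Sp. lutea 0.071, Sp. viridis 0.058, Sp. rubra 0.214, Sp. alba 0.004, Sp. caerulea 0.653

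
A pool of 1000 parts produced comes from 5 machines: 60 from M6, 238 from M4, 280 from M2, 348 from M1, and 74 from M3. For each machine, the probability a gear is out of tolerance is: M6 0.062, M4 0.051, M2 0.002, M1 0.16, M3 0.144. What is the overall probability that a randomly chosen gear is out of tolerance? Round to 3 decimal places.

By Bayes' rule, posterior ∝ prior × likelihood:
  M6: 0.06 × 0.062 = 0.00372
  M4: 0.238 × 0.051 = 0.012138
  M2: 0.28 × 0.002 = 0.00056
  M1: 0.348 × 0.16 = 0.05568
  M3: 0.074 × 0.144 = 0.010656
P(oversize) = 0.00372 + 0.012138 + 0.00056 + 0.05568 + 0.010656 = 0.082754 → 0.083.

0.083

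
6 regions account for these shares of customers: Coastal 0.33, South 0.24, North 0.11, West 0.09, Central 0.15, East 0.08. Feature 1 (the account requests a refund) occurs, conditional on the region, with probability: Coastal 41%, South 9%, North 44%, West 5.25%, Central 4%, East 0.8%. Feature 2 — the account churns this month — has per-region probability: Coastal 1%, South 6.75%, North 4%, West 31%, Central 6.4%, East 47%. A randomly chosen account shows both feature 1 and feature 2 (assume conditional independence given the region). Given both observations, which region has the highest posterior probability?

North

Unnormalized posteriors (prior × likelihood):
  Coastal: 0.33 × 0.41 × 0.01 = 0.001353
  South: 0.24 × 0.09 × 0.0675 = 0.001458
  North: 0.11 × 0.44 × 0.04 = 0.001936
  West: 0.09 × 0.0525 × 0.31 = 0.00146475
  Central: 0.15 × 0.04 × 0.064 = 0.000384
  East: 0.08 × 0.008 × 0.47 = 0.0003008
Normalizing constant = 0.00689655.
Largest term belongs to North, so North is most probable.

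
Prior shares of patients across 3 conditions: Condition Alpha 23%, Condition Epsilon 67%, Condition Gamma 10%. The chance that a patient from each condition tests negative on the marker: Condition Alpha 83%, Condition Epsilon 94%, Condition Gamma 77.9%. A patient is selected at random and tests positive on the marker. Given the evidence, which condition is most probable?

Taking complements, P(marker-positive | each) = Condition Alpha 0.17, Condition Epsilon 0.06, Condition Gamma 0.221.
Prior × likelihood for each hypothesis:
  Condition Alpha: 0.23 × 0.17 = 0.0391
  Condition Epsilon: 0.67 × 0.06 = 0.0402
  Condition Gamma: 0.1 × 0.221 = 0.0221
Sum = 0.1014.
Largest term belongs to Condition Epsilon, so Condition Epsilon is most probable.

Condition Epsilon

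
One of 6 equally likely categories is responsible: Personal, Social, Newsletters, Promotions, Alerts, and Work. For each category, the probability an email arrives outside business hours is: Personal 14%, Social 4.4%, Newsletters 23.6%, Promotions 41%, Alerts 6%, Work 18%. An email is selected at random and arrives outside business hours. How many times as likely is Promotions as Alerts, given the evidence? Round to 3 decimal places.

6.833

With a uniform prior (1/6 each), posterior ∝ likelihood:
  Personal: 0.14
  Social: 0.044
  Newsletters: 0.236
  Promotions: 0.41
  Alerts: 0.06
  Work: 0.18
Sum = 1.07.
The ratio is 0.41 / 0.06 (the normalizer cancels) = 6.833.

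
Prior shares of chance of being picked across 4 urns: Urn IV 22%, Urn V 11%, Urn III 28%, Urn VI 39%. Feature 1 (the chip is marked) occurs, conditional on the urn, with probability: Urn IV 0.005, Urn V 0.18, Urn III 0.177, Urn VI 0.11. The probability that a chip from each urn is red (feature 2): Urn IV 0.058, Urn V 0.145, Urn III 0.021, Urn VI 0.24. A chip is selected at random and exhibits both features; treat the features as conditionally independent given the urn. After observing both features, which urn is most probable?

Compute prior × likelihood for every hypothesis:
  Urn IV: 0.22 × 0.005 × 0.058 = 0.0000638
  Urn V: 0.11 × 0.18 × 0.145 = 0.002871
  Urn III: 0.28 × 0.177 × 0.021 = 0.00104076
  Urn VI: 0.39 × 0.11 × 0.24 = 0.010296
Total = 0.01427156.
Largest term belongs to Urn VI, so Urn VI is most probable.

Urn VI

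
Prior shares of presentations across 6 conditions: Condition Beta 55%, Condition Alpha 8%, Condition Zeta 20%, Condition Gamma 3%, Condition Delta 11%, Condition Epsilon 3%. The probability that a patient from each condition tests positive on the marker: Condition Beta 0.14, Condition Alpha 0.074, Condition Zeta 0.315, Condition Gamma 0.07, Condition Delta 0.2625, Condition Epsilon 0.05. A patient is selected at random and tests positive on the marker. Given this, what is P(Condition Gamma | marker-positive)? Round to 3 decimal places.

0.012

Compute prior × likelihood for every hypothesis:
  Condition Beta: 0.55 × 0.14 = 0.077
  Condition Alpha: 0.08 × 0.074 = 0.00592
  Condition Zeta: 0.2 × 0.315 = 0.063
  Condition Gamma: 0.03 × 0.07 = 0.0021
  Condition Delta: 0.11 × 0.2625 = 0.028875
  Condition Epsilon: 0.03 × 0.05 = 0.0015
Sum = 0.178395.
P(Condition Gamma | evidence) = 0.0021 / 0.178395 ≈ 0.012.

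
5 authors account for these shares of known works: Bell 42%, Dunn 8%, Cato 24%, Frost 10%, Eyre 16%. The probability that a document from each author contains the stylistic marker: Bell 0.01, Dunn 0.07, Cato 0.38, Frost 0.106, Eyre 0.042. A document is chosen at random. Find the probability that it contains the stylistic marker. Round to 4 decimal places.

By Bayes' rule, posterior ∝ prior × likelihood:
  Bell: 0.42 × 0.01 = 0.0042
  Dunn: 0.08 × 0.07 = 0.0056
  Cato: 0.24 × 0.38 = 0.0912
  Frost: 0.1 × 0.106 = 0.0106
  Eyre: 0.16 × 0.042 = 0.00672
P(marker) = 0.0042 + 0.0056 + 0.0912 + 0.0106 + 0.00672 = 0.11832 → 0.1183.

0.1183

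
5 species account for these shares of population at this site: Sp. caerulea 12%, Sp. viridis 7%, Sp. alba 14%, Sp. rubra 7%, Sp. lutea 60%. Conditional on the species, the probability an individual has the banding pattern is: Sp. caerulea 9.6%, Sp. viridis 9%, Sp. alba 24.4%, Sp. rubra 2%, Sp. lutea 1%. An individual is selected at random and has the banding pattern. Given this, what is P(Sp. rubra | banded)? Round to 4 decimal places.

0.0236

By Bayes' rule, posterior ∝ prior × likelihood:
  Sp. caerulea: 0.12 × 0.096 = 0.01152
  Sp. viridis: 0.07 × 0.09 = 0.0063
  Sp. alba: 0.14 × 0.244 = 0.03416
  Sp. rubra: 0.07 × 0.02 = 0.0014
  Sp. lutea: 0.6 × 0.01 = 0.006
Normalizing constant = 0.05938.
P(Sp. rubra | evidence) = 0.0014 / 0.05938 ≈ 0.0236.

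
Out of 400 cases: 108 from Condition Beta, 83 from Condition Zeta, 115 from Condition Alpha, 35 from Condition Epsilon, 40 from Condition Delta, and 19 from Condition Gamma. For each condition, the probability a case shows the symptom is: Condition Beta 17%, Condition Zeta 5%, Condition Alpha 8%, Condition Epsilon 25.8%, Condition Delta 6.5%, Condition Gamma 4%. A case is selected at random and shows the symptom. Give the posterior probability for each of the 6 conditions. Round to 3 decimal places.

Condition Beta 0.416, Condition Zeta 0.094, Condition Alpha 0.209, Condition Epsilon 0.205, Condition Delta 0.059, Condition Gamma 0.017

Prior × likelihood for each hypothesis:
  Condition Beta: 0.27 × 0.17 = 0.0459
  Condition Zeta: 0.2075 × 0.05 = 0.010375
  Condition Alpha: 0.2875 × 0.08 = 0.023
  Condition Epsilon: 0.0875 × 0.258 = 0.022575
  Condition Delta: 0.1 × 0.065 = 0.0065
  Condition Gamma: 0.0475 × 0.04 = 0.0019
Normalizing constant = 0.11025.
P(Condition Beta | symptomatic) = 0.0459/0.11025 ≈ 0.416
P(Condition Zeta | symptomatic) = 0.010375/0.11025 ≈ 0.094
P(Condition Alpha | symptomatic) = 0.023/0.11025 ≈ 0.209
P(Condition Epsilon | symptomatic) = 0.022575/0.11025 ≈ 0.205
P(Condition Delta | symptomatic) = 0.0065/0.11025 ≈ 0.059
P(Condition Gamma | symptomatic) = 0.0019/0.11025 ≈ 0.017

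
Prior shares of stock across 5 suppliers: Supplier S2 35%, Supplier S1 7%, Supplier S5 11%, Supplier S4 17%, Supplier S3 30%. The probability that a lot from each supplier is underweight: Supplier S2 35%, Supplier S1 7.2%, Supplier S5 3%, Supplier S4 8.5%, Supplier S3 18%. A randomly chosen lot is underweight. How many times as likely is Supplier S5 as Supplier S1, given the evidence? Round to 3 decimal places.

Prior × likelihood for each hypothesis:
  Supplier S2: 0.35 × 0.35 = 0.1225
  Supplier S1: 0.07 × 0.072 = 0.00504
  Supplier S5: 0.11 × 0.03 = 0.0033
  Supplier S4: 0.17 × 0.085 = 0.01445
  Supplier S3: 0.3 × 0.18 = 0.054
Sum = 0.19929.
The ratio is 0.0033 / 0.00504 (the normalizer cancels) = 0.655.

0.655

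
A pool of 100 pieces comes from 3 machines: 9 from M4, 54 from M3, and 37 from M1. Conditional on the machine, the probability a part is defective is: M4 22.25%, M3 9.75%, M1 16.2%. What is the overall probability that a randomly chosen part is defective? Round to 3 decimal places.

0.133

By Bayes' rule, posterior ∝ prior × likelihood:
  M4: 0.09 × 0.2225 = 0.020025
  M3: 0.54 × 0.0975 = 0.05265
  M1: 0.37 × 0.162 = 0.05994
P(defective) = 0.020025 + 0.05265 + 0.05994 = 0.132615 → 0.133.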